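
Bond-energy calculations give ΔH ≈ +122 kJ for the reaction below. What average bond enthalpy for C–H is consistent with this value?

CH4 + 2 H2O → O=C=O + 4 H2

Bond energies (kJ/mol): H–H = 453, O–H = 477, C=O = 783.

D(C–H) ≈ 398 kJ/mol

Let D be the C–H bond energy.
Σ(broken) = 4×D + 4×477 = 1908 + 4D
Σ(formed) = 2×783 + 4×453 = 3378
ΔH = Σ(broken) − Σ(formed) = (1908 + 4D) − (3378) = −1470 + 4D
Setting this equal to +122 kJ gives 4D = 1592, so D = 398 kJ/mol.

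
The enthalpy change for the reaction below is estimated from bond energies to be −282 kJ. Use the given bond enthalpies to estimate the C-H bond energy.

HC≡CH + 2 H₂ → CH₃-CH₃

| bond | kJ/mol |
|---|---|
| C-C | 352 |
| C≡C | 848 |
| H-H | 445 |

Let D be the C-H bond energy.
Σ(broken) = 1×848 + 2×D + 2×445 = 1738 + 2D
Σ(formed) = 1×352 + 6×D = 352 + 6D
ΔH = Σ(broken) − Σ(formed) = (1738 + 2D) − (352 + 6D) = +1386 − 4D
Setting this equal to −282 kJ gives 4D = 1668, so D = 417 kJ/mol.

D(C-H) ≈ 417 kJ/mol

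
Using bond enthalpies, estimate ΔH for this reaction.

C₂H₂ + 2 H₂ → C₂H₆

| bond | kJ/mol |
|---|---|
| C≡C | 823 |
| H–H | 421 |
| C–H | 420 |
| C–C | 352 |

ΔH ≈ −367 kJ

Bonds broken (reactants):
  C≡C: 1 × 823 = 823
  C–H: 2 × 420 = 840
  H–H: 2 × 421 = 842
  Σ(broken) = 2505 kJ
Bonds formed (products):
  C–C: 1 × 352 = 352
  C–H: 6 × 420 = 2520
  Σ(formed) = 2872 kJ
ΔH = Σ(broken) − Σ(formed) = 2505 − 2872 = −367 kJ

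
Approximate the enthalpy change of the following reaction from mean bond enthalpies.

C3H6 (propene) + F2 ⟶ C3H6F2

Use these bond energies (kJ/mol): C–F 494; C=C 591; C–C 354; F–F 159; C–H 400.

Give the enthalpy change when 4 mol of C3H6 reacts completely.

ΔH = −2368 kJ

Bonds broken (reactants):
  C–C: 1 × 354 = 354
  C–H: 6 × 400 = 2400
  C=C: 1 × 591 = 591
  F–F: 1 × 159 = 159
  Σ(broken) = 3504 kJ
Bonds formed (products):
  C–C: 2 × 354 = 708
  C–F: 2 × 494 = 988
  C–H: 6 × 400 = 2400
  Σ(formed) = 4096 kJ
ΔH = Σ(broken) − Σ(formed) = 3504 − 4096 = −592 kJ
For 4× the reaction as written: 4 × (−592) = −2368 kJ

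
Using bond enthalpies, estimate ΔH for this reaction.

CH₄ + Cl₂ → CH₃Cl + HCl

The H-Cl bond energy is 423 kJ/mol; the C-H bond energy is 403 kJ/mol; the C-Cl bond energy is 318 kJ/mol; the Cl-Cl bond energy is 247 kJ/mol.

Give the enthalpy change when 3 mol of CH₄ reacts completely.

ΔH = −273 kJ

Bonds broken (reactants):
  C-H: 4 × 403 = 1612
  Cl-Cl: 1 × 247 = 247
  Σ(broken) = 1859 kJ
Bonds formed (products):
  C-Cl: 1 × 318 = 318
  C-H: 3 × 403 = 1209
  H-Cl: 1 × 423 = 423
  Σ(formed) = 1950 kJ
ΔH = Σ(broken) − Σ(formed) = 1859 − 1950 = −91 kJ
For 3× the reaction as written: 3 × (−91) = −273 kJ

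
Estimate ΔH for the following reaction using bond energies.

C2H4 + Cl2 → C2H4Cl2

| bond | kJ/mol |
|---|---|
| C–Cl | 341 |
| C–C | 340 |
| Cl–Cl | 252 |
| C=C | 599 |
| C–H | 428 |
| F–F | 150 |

ΔH ≈ −171 kJ

Bonds broken (reactants):
  C–H: 4 × 428 = 1712
  C=C: 1 × 599 = 599
  Cl–Cl: 1 × 252 = 252
  Σ(broken) = 2563 kJ
Bonds formed (products):
  C–C: 1 × 340 = 340
  C–Cl: 2 × 341 = 682
  C–H: 4 × 428 = 1712
  Σ(formed) = 2734 kJ
ΔH = Σ(broken) − Σ(formed) = 2563 − 2734 = −171 kJ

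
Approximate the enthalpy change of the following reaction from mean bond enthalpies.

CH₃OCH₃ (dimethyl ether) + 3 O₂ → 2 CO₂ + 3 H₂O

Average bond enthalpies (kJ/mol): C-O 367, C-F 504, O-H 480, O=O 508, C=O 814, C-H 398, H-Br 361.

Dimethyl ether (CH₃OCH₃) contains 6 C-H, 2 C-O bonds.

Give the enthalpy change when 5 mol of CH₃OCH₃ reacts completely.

Bonds broken (reactants):
  C-H: 6 × 398 = 2388
  C-O: 2 × 367 = 734
  O=O: 3 × 508 = 1524
  Σ(broken) = 4646 kJ
Bonds formed (products):
  C=O: 4 × 814 = 3256
  O-H: 6 × 480 = 2880
  Σ(formed) = 6136 kJ
ΔH = Σ(broken) − Σ(formed) = 4646 − 6136 = −1490 kJ
For 5× the reaction as written: 5 × (−1490) = −7450 kJ

ΔH = −7450 kJ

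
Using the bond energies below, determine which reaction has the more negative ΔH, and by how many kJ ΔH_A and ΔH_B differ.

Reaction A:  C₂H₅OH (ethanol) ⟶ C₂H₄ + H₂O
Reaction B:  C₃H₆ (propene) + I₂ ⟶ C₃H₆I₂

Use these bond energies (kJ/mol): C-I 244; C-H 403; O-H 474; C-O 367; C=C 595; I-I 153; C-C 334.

Reaction A:
  Bonds broken (reactants):
    C-C: 1 × 334 = 334
    C-H: 5 × 403 = 2015
    C-O: 1 × 367 = 367
    O-H: 1 × 474 = 474
    Σ(broken) = 3190 kJ
  Bonds formed (products):
    C-H: 4 × 403 = 1612
    C=C: 1 × 595 = 595
    O-H: 2 × 474 = 948
    Σ(formed) = 3155 kJ
  ΔH_A = 3190 − 3155 = +35 kJ
Reaction B:
  Bonds broken (reactants):
    C-C: 1 × 334 = 334
    C-H: 6 × 403 = 2418
    C=C: 1 × 595 = 595
    I-I: 1 × 153 = 153
    Σ(broken) = 3500 kJ
  Bonds formed (products):
    C-C: 2 × 334 = 668
    C-H: 6 × 403 = 2418
    C-I: 2 × 244 = 488
    Σ(formed) = 3574 kJ
  ΔH_B = 3500 − 3574 = −74 kJ
ΔH_A − ΔH_B = +109 kJ, so reaction B has the more negative ΔH; |ΔH_A − ΔH_B| = 109 kJ.

Reaction B, by 109 kJ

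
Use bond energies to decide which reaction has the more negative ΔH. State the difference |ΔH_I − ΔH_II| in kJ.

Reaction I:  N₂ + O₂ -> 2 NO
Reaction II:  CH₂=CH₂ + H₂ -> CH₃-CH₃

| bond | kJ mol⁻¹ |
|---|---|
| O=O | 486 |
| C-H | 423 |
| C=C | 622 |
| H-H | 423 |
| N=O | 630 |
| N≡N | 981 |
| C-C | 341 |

Reaction I:
  Bonds broken (reactants):
    N≡N: 1 × 981 = 981
    O=O: 1 × 486 = 486
    Σ(broken) = 1467 kJ
  Bonds formed (products):
    N=O: 2 × 630 = 1260
    Σ(formed) = 1260 kJ
  ΔH_I = 1467 − 1260 = +207 kJ
Reaction II:
  Bonds broken (reactants):
    C-H: 4 × 423 = 1692
    C=C: 1 × 622 = 622
    H-H: 1 × 423 = 423
    Σ(broken) = 2737 kJ
  Bonds formed (products):
    C-C: 1 × 341 = 341
    C-H: 6 × 423 = 2538
    Σ(formed) = 2879 kJ
  ΔH_II = 2737 − 2879 = −142 kJ
ΔH_I − ΔH_II = +349 kJ, so reaction II has the more negative ΔH; |ΔH_I − ΔH_II| = 349 kJ.

Reaction II, by 349 kJ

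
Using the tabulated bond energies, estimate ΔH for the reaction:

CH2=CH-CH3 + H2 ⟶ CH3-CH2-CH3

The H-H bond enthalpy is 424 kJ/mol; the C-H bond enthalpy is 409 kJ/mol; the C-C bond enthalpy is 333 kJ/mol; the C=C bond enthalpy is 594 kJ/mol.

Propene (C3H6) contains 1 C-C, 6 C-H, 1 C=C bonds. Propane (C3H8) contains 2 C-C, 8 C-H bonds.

Bonds broken (reactants):
  C-C: 1 × 333 = 333
  C-H: 6 × 409 = 2454
  C=C: 1 × 594 = 594
  H-H: 1 × 424 = 424
  Σ(broken) = 3805 kJ
Bonds formed (products):
  C-C: 2 × 333 = 666
  C-H: 8 × 409 = 3272
  Σ(formed) = 3938 kJ
ΔH = Σ(broken) − Σ(formed) = 3805 − 3938 = −133 kJ

ΔH ≈ −133 kJ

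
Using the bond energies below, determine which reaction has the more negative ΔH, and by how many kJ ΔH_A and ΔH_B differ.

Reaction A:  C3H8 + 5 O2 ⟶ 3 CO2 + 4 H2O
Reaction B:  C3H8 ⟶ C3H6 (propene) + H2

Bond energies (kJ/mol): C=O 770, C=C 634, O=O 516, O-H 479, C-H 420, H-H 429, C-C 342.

Reaction A:
  Bonds broken (reactants):
    C-C: 2 × 342 = 684
    C-H: 8 × 420 = 3360
    O=O: 5 × 516 = 2580
    Σ(broken) = 6624 kJ
  Bonds formed (products):
    C=O: 6 × 770 = 4620
    O-H: 8 × 479 = 3832
    Σ(formed) = 8452 kJ
  ΔH_A = 6624 − 8452 = −1828 kJ
Reaction B:
  Bonds broken (reactants):
    C-C: 2 × 342 = 684
    C-H: 8 × 420 = 3360
    Σ(broken) = 4044 kJ
  Bonds formed (products):
    C-C: 1 × 342 = 342
    C-H: 6 × 420 = 2520
    C=C: 1 × 634 = 634
    H-H: 1 × 429 = 429
    Σ(formed) = 3925 kJ
  ΔH_B = 4044 − 3925 = +119 kJ
ΔH_A − ΔH_B = −1947 kJ, so reaction A has the more negative ΔH; |ΔH_A − ΔH_B| = 1947 kJ.

Reaction A, by 1947 kJ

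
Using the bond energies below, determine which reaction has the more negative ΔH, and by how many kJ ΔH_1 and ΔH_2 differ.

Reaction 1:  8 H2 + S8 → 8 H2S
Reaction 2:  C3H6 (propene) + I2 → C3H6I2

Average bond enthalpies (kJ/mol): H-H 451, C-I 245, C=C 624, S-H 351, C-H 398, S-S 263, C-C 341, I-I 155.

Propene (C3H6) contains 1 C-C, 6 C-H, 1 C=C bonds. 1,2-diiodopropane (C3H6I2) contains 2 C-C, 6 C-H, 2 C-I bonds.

Reaction 2, by 148 kJ

Reaction 1:
  Bonds broken (reactants):
    H-H: 8 × 451 = 3608
    S-S: 8 × 263 = 2104
    Σ(broken) = 5712 kJ
  Bonds formed (products):
    S-H: 16 × 351 = 5616
    Σ(formed) = 5616 kJ
  ΔH_1 = 5712 − 5616 = +96 kJ
Reaction 2:
  Bonds broken (reactants):
    C-C: 1 × 341 = 341
    C-H: 6 × 398 = 2388
    C=C: 1 × 624 = 624
    I-I: 1 × 155 = 155
    Σ(broken) = 3508 kJ
  Bonds formed (products):
    C-C: 2 × 341 = 682
    C-H: 6 × 398 = 2388
    C-I: 2 × 245 = 490
    Σ(formed) = 3560 kJ
  ΔH_2 = 3508 − 3560 = −52 kJ
ΔH_1 − ΔH_2 = +148 kJ, so reaction 2 has the more negative ΔH; |ΔH_1 − ΔH_2| = 148 kJ.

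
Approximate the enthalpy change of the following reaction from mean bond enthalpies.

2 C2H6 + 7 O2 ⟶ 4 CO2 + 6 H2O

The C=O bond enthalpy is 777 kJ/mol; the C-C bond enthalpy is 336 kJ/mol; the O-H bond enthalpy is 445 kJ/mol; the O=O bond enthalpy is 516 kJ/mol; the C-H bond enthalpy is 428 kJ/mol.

Bonds broken (reactants):
  C-C: 2 × 336 = 672
  C-H: 12 × 428 = 5136
  O=O: 7 × 516 = 3612
  Σ(broken) = 9420 kJ
Bonds formed (products):
  C=O: 8 × 777 = 6216
  O-H: 12 × 445 = 5340
  Σ(formed) = 11556 kJ
ΔH = Σ(broken) − Σ(formed) = 9420 − 11556 = −2136 kJ

ΔH ≈ −2136 kJ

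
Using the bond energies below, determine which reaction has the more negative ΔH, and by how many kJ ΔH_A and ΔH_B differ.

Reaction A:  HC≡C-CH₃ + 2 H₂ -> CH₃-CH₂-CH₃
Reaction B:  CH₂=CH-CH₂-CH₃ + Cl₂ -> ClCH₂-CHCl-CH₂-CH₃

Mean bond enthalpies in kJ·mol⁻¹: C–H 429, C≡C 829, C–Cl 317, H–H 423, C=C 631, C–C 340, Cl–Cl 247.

Reaction A, by 285 kJ

Reaction A:
  Bonds broken (reactants):
    C≡C: 1 × 829 = 829
    C–C: 1 × 340 = 340
    C–H: 4 × 429 = 1716
    H–H: 2 × 423 = 846
    Σ(broken) = 3731 kJ
  Bonds formed (products):
    C–C: 2 × 340 = 680
    C–H: 8 × 429 = 3432
    Σ(formed) = 4112 kJ
  ΔH_A = 3731 − 4112 = −381 kJ
Reaction B:
  Bonds broken (reactants):
    C–C: 2 × 340 = 680
    C–H: 8 × 429 = 3432
    C=C: 1 × 631 = 631
    Cl–Cl: 1 × 247 = 247
    Σ(broken) = 4990 kJ
  Bonds formed (products):
    C–C: 3 × 340 = 1020
    C–Cl: 2 × 317 = 634
    C–H: 8 × 429 = 3432
    Σ(formed) = 5086 kJ
  ΔH_B = 4990 − 5086 = −96 kJ
ΔH_A − ΔH_B = −285 kJ, so reaction A has the more negative ΔH; |ΔH_A − ΔH_B| = 285 kJ.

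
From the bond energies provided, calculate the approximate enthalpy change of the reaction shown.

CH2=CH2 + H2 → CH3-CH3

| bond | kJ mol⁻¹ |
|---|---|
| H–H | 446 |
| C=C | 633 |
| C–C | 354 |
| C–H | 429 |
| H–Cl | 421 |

Bonds broken (reactants):
  C–H: 4 × 429 = 1716
  C=C: 1 × 633 = 633
  H–H: 1 × 446 = 446
  Σ(broken) = 2795 kJ
Bonds formed (products):
  C–C: 1 × 354 = 354
  C–H: 6 × 429 = 2574
  Σ(formed) = 2928 kJ
ΔH = Σ(broken) − Σ(formed) = 2795 − 2928 = −133 kJ

ΔH ≈ −133 kJ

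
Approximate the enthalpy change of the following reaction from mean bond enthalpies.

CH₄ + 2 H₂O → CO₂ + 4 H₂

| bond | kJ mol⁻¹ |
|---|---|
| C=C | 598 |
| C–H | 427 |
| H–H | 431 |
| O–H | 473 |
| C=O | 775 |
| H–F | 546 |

ΔH ≈ +326 kJ

Bonds broken (reactants):
  C–H: 4 × 427 = 1708
  O–H: 4 × 473 = 1892
  Σ(broken) = 3600 kJ
Bonds formed (products):
  C=O: 2 × 775 = 1550
  H–H: 4 × 431 = 1724
  Σ(formed) = 3274 kJ
ΔH = Σ(broken) − Σ(formed) = 3600 − 3274 = +326 kJ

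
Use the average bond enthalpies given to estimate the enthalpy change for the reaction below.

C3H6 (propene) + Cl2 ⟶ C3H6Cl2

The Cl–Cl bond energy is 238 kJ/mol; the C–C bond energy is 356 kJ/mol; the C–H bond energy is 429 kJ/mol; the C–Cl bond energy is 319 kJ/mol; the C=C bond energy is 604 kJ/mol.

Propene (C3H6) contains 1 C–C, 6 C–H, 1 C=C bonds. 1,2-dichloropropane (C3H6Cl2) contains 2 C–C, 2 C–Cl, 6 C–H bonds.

Bonds broken (reactants):
  C–C: 1 × 356 = 356
  C–H: 6 × 429 = 2574
  C=C: 1 × 604 = 604
  Cl–Cl: 1 × 238 = 238
  Σ(broken) = 3772 kJ
Bonds formed (products):
  C–C: 2 × 356 = 712
  C–Cl: 2 × 319 = 638
  C–H: 6 × 429 = 2574
  Σ(formed) = 3924 kJ
ΔH = Σ(broken) − Σ(formed) = 3772 − 3924 = −152 kJ

ΔH ≈ −152 kJ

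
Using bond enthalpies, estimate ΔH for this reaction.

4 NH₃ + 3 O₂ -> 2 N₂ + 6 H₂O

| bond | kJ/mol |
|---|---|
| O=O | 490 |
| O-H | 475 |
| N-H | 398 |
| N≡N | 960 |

Bonds broken (reactants):
  N-H: 12 × 398 = 4776
  O=O: 3 × 490 = 1470
  Σ(broken) = 6246 kJ
Bonds formed (products):
  N≡N: 2 × 960 = 1920
  O-H: 12 × 475 = 5700
  Σ(formed) = 7620 kJ
ΔH = Σ(broken) − Σ(formed) = 6246 − 7620 = −1374 kJ

ΔH ≈ −1374 kJ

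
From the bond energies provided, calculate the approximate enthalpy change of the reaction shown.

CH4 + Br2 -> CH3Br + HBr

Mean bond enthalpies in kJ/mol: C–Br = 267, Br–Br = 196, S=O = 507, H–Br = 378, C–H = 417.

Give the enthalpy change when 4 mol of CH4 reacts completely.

Bonds broken (reactants):
  Br–Br: 1 × 196 = 196
  C–H: 4 × 417 = 1668
  Σ(broken) = 1864 kJ
Bonds formed (products):
  C–Br: 1 × 267 = 267
  C–H: 3 × 417 = 1251
  H–Br: 1 × 378 = 378
  Σ(formed) = 1896 kJ
ΔH = Σ(broken) − Σ(formed) = 1864 − 1896 = −32 kJ
For 4× the reaction as written: 4 × (−32) = −128 kJ

ΔH = −128 kJ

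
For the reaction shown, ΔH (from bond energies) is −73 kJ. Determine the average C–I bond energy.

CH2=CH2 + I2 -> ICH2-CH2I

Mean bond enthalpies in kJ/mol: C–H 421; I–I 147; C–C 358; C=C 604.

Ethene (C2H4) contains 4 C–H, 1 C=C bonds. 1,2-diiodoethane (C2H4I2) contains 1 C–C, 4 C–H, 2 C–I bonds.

Let D be the C–I bond energy.
Σ(broken) = 4×421 + 1×604 + 1×147 = 2435
Σ(formed) = 1×358 + 4×421 + 2×D = 2042 + 2D
ΔH = Σ(broken) − Σ(formed) = (2435) − (2042 + 2D) = +393 − 2D
Setting this equal to −73 kJ gives 2D = 466, so D = 233 kJ/mol.

D(C–I) ≈ 233 kJ/mol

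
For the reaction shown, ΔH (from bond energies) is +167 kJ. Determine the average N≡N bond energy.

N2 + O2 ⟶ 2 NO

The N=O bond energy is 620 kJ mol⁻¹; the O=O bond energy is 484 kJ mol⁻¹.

Let D be the N≡N bond energy.
Σ(broken) = 1×D + 1×484 = 484 + D
Σ(formed) = 2×620 = 1240
ΔH = Σ(broken) − Σ(formed) = (484 + D) − (1240) = −756 + D
Setting this equal to +167 kJ gives D = 923 kJ/mol.

D(N≡N) ≈ 923 kJ/mol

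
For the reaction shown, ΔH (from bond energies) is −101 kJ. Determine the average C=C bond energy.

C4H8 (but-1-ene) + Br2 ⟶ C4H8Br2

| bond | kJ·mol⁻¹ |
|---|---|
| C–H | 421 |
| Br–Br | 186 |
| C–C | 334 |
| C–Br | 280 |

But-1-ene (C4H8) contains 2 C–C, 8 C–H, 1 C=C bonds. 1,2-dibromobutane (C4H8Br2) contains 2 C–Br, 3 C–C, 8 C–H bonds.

Let D be the C=C bond energy.
Σ(broken) = 1×186 + 2×334 + 8×421 + 1×D = 4222 + D
Σ(formed) = 2×280 + 3×334 + 8×421 = 4930
ΔH = Σ(broken) − Σ(formed) = (4222 + D) − (4930) = −708 + D
Setting this equal to −101 kJ gives D = 607 kJ/mol.

D(C=C) ≈ 607 kJ/mol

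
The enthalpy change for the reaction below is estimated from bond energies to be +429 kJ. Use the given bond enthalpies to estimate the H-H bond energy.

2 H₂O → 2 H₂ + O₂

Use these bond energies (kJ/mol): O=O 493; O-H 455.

Let D be the H-H bond energy.
Σ(broken) = 4×455 = 1820
Σ(formed) = 2×D + 1×493 = 493 + 2D
ΔH = Σ(broken) − Σ(formed) = (1820) − (493 + 2D) = +1327 − 2D
Setting this equal to +429 kJ gives 2D = 898, so D = 449 kJ/mol.

D(H-H) ≈ 449 kJ/mol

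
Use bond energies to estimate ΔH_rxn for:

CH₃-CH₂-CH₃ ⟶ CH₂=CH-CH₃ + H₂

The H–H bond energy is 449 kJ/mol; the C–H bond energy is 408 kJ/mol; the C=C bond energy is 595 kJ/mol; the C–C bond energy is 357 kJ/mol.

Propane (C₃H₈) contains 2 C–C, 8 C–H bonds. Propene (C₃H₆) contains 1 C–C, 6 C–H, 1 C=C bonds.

Bonds broken (reactants):
  C–C: 2 × 357 = 714
  C–H: 8 × 408 = 3264
  Σ(broken) = 3978 kJ
Bonds formed (products):
  C–C: 1 × 357 = 357
  C–H: 6 × 408 = 2448
  C=C: 1 × 595 = 595
  H–H: 1 × 449 = 449
  Σ(formed) = 3849 kJ
ΔH = Σ(broken) − Σ(formed) = 3978 − 3849 = +129 kJ

ΔH ≈ +129 kJ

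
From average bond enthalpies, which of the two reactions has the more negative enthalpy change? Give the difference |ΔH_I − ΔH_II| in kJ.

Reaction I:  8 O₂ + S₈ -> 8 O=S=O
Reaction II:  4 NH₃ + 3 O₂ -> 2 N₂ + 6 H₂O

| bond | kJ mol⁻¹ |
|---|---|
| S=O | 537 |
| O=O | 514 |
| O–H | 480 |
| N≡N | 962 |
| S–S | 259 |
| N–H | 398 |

Reaction I:
  Bonds broken (reactants):
    O=O: 8 × 514 = 4112
    S–S: 8 × 259 = 2072
    Σ(broken) = 6184 kJ
  Bonds formed (products):
    S=O: 16 × 537 = 8592
    Σ(formed) = 8592 kJ
  ΔH_I = 6184 − 8592 = −2408 kJ
Reaction II:
  Bonds broken (reactants):
    N–H: 12 × 398 = 4776
    O=O: 3 × 514 = 1542
    Σ(broken) = 6318 kJ
  Bonds formed (products):
    N≡N: 2 × 962 = 1924
    O–H: 12 × 480 = 5760
    Σ(formed) = 7684 kJ
  ΔH_II = 6318 − 7684 = −1366 kJ
ΔH_I − ΔH_II = −1042 kJ, so reaction I has the more negative ΔH; |ΔH_I − ΔH_II| = 1042 kJ.

Reaction I, by 1042 kJ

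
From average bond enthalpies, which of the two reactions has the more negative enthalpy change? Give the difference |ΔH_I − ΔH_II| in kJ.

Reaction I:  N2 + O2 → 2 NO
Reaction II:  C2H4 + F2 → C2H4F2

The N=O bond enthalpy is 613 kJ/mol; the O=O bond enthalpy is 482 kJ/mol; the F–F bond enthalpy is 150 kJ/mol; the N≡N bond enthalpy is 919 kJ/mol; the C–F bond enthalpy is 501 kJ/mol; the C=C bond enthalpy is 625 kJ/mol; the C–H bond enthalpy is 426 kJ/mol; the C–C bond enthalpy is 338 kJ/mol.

Reaction I:
  Bonds broken (reactants):
    N≡N: 1 × 919 = 919
    O=O: 1 × 482 = 482
    Σ(broken) = 1401 kJ
  Bonds formed (products):
    N=O: 2 × 613 = 1226
    Σ(formed) = 1226 kJ
  ΔH_I = 1401 − 1226 = +175 kJ
Reaction II:
  Bonds broken (reactants):
    C–H: 4 × 426 = 1704
    C=C: 1 × 625 = 625
    F–F: 1 × 150 = 150
    Σ(broken) = 2479 kJ
  Bonds formed (products):
    C–C: 1 × 338 = 338
    C–F: 2 × 501 = 1002
    C–H: 4 × 426 = 1704
    Σ(formed) = 3044 kJ
  ΔH_II = 2479 − 3044 = −565 kJ
ΔH_I − ΔH_II = +740 kJ, so reaction II has the more negative ΔH; |ΔH_I − ΔH_II| = 740 kJ.

Reaction II, by 740 kJ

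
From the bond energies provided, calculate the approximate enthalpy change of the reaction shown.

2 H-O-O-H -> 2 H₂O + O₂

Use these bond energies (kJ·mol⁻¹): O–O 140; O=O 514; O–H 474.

ΔH ≈ −234 kJ

Bonds broken (reactants):
  O–H: 4 × 474 = 1896
  O–O: 2 × 140 = 280
  Σ(broken) = 2176 kJ
Bonds formed (products):
  O–H: 4 × 474 = 1896
  O=O: 1 × 514 = 514
  Σ(formed) = 2410 kJ
ΔH = Σ(broken) − Σ(formed) = 2176 − 2410 = −234 kJ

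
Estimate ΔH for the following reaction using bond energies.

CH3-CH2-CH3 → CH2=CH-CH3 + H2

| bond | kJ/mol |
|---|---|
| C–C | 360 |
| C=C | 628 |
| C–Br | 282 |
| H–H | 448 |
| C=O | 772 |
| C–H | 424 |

Bonds broken (reactants):
  C–C: 2 × 360 = 720
  C–H: 8 × 424 = 3392
  Σ(broken) = 4112 kJ
Bonds formed (products):
  C–C: 1 × 360 = 360
  C–H: 6 × 424 = 2544
  C=C: 1 × 628 = 628
  H–H: 1 × 448 = 448
  Σ(formed) = 3980 kJ
ΔH = Σ(broken) − Σ(formed) = 4112 − 3980 = +132 kJ

ΔH ≈ +132 kJ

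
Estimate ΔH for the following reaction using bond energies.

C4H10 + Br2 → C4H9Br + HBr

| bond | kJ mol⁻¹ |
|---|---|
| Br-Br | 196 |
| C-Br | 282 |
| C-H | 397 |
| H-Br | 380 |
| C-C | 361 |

ΔH ≈ −69 kJ

Bonds broken (reactants):
  Br-Br: 1 × 196 = 196
  C-C: 3 × 361 = 1083
  C-H: 10 × 397 = 3970
  Σ(broken) = 5249 kJ
Bonds formed (products):
  C-Br: 1 × 282 = 282
  C-C: 3 × 361 = 1083
  C-H: 9 × 397 = 3573
  H-Br: 1 × 380 = 380
  Σ(formed) = 5318 kJ
ΔH = Σ(broken) − Σ(formed) = 5249 − 5318 = −69 kJ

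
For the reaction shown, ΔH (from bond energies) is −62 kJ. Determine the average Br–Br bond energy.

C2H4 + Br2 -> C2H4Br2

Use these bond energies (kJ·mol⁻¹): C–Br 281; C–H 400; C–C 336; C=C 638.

D(Br–Br) ≈ 198 kJ/mol

Let D be the Br–Br bond energy.
Σ(broken) = 1×D + 4×400 + 1×638 = 2238 + D
Σ(formed) = 2×281 + 1×336 + 4×400 = 2498
ΔH = Σ(broken) − Σ(formed) = (2238 + D) − (2498) = −260 + D
Setting this equal to −62 kJ gives D = 198 kJ/mol.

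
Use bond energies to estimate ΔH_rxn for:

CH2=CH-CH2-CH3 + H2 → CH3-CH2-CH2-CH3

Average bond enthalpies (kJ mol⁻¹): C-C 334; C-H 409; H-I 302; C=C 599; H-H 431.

Bonds broken (reactants):
  C-C: 2 × 334 = 668
  C-H: 8 × 409 = 3272
  C=C: 1 × 599 = 599
  H-H: 1 × 431 = 431
  Σ(broken) = 4970 kJ
Bonds formed (products):
  C-C: 3 × 334 = 1002
  C-H: 10 × 409 = 4090
  Σ(formed) = 5092 kJ
ΔH = Σ(broken) − Σ(formed) = 4970 − 5092 = −122 kJ

ΔH ≈ −122 kJ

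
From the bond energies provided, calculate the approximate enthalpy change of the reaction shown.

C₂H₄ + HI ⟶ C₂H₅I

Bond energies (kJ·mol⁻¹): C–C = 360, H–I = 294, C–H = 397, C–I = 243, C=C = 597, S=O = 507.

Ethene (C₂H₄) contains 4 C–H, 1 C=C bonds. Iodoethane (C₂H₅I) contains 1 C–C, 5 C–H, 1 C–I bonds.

ΔH ≈ −109 kJ

Bonds broken (reactants):
  C–H: 4 × 397 = 1588
  C=C: 1 × 597 = 597
  H–I: 1 × 294 = 294
  Σ(broken) = 2479 kJ
Bonds formed (products):
  C–C: 1 × 360 = 360
  C–H: 5 × 397 = 1985
  C–I: 1 × 243 = 243
  Σ(formed) = 2588 kJ
ΔH = Σ(broken) − Σ(formed) = 2479 − 2588 = −109 kJ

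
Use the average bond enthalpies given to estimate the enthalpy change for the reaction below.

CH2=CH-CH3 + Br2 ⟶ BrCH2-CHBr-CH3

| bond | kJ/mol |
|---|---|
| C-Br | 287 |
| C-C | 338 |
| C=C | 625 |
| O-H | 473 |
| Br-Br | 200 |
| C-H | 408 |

Bonds broken (reactants):
  Br-Br: 1 × 200 = 200
  C-C: 1 × 338 = 338
  C-H: 6 × 408 = 2448
  C=C: 1 × 625 = 625
  Σ(broken) = 3611 kJ
Bonds formed (products):
  C-Br: 2 × 287 = 574
  C-C: 2 × 338 = 676
  C-H: 6 × 408 = 2448
  Σ(formed) = 3698 kJ
ΔH = Σ(broken) − Σ(formed) = 3611 − 3698 = −87 kJ

ΔH ≈ −87 kJ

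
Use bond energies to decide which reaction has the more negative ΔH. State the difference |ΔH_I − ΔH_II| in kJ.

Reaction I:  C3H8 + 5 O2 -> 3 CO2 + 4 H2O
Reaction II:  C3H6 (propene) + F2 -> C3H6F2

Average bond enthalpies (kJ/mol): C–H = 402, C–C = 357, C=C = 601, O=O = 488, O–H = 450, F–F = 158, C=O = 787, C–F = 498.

Reaction I, by 1358 kJ

Reaction I:
  Bonds broken (reactants):
    C–C: 2 × 357 = 714
    C–H: 8 × 402 = 3216
    O=O: 5 × 488 = 2440
    Σ(broken) = 6370 kJ
  Bonds formed (products):
    C=O: 6 × 787 = 4722
    O–H: 8 × 450 = 3600
    Σ(formed) = 8322 kJ
  ΔH_I = 6370 − 8322 = −1952 kJ
Reaction II:
  Bonds broken (reactants):
    C–C: 1 × 357 = 357
    C–H: 6 × 402 = 2412
    C=C: 1 × 601 = 601
    F–F: 1 × 158 = 158
    Σ(broken) = 3528 kJ
  Bonds formed (products):
    C–C: 2 × 357 = 714
    C–F: 2 × 498 = 996
    C–H: 6 × 402 = 2412
    Σ(formed) = 4122 kJ
  ΔH_II = 3528 − 4122 = −594 kJ
ΔH_I − ΔH_II = −1358 kJ, so reaction I has the more negative ΔH; |ΔH_I − ΔH_II| = 1358 kJ.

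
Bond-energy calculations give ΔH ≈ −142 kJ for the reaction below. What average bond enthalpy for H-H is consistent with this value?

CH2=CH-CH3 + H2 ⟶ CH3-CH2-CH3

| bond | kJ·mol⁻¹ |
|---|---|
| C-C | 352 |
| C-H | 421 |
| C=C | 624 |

D(H-H) ≈ 428 kJ/mol

Let D be the H-H bond energy.
Σ(broken) = 1×352 + 6×421 + 1×624 + 1×D = 3502 + D
Σ(formed) = 2×352 + 8×421 = 4072
ΔH = Σ(broken) − Σ(formed) = (3502 + D) − (4072) = −570 + D
Setting this equal to −142 kJ gives D = 428 kJ/mol.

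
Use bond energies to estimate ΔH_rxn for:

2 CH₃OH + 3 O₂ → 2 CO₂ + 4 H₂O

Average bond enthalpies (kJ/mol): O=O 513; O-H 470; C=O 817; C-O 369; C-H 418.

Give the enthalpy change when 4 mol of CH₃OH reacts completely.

ΔH = −2606 kJ

Bonds broken (reactants):
  C-H: 6 × 418 = 2508
  C-O: 2 × 369 = 738
  O-H: 2 × 470 = 940
  O=O: 3 × 513 = 1539
  Σ(broken) = 5725 kJ
Bonds formed (products):
  C=O: 4 × 817 = 3268
  O-H: 8 × 470 = 3760
  Σ(formed) = 7028 kJ
ΔH = Σ(broken) − Σ(formed) = 5725 − 7028 = −1303 kJ
For 2× the reaction as written: 2 × (−1303) = −2606 kJ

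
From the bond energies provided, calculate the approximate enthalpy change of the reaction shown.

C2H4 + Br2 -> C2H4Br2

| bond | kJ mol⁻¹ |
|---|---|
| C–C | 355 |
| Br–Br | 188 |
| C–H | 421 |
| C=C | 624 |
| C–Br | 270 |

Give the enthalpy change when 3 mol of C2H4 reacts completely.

Bonds broken (reactants):
  Br–Br: 1 × 188 = 188
  C–H: 4 × 421 = 1684
  C=C: 1 × 624 = 624
  Σ(broken) = 2496 kJ
Bonds formed (products):
  C–Br: 2 × 270 = 540
  C–C: 1 × 355 = 355
  C–H: 4 × 421 = 1684
  Σ(formed) = 2579 kJ
ΔH = Σ(broken) − Σ(formed) = 2496 − 2579 = −83 kJ
For 3× the reaction as written: 3 × (−83) = −249 kJ

ΔH = −249 kJ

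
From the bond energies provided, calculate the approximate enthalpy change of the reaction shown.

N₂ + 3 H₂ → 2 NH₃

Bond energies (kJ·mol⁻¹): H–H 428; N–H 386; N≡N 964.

ΔH ≈ −68 kJ

Bonds broken (reactants):
  H–H: 3 × 428 = 1284
  N≡N: 1 × 964 = 964
  Σ(broken) = 2248 kJ
Bonds formed (products):
  N–H: 6 × 386 = 2316
  Σ(formed) = 2316 kJ
ΔH = Σ(broken) − Σ(formed) = 2248 − 2316 = −68 kJ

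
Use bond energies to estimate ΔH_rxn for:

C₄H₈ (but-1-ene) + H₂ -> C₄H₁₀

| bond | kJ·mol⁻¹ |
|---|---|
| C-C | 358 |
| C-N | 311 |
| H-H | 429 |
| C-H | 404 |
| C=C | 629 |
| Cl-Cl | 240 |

ΔH ≈ −108 kJ

Bonds broken (reactants):
  C-C: 2 × 358 = 716
  C-H: 8 × 404 = 3232
  C=C: 1 × 629 = 629
  H-H: 1 × 429 = 429
  Σ(broken) = 5006 kJ
Bonds formed (products):
  C-C: 3 × 358 = 1074
  C-H: 10 × 404 = 4040
  Σ(formed) = 5114 kJ
ΔH = Σ(broken) − Σ(formed) = 5006 − 5114 = −108 kJ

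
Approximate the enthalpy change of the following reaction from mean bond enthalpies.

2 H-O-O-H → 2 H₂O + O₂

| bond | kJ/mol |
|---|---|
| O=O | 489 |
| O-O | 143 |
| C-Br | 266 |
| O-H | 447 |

Bonds broken (reactants):
  O-H: 4 × 447 = 1788
  O-O: 2 × 143 = 286
  Σ(broken) = 2074 kJ
Bonds formed (products):
  O-H: 4 × 447 = 1788
  O=O: 1 × 489 = 489
  Σ(formed) = 2277 kJ
ΔH = Σ(broken) − Σ(formed) = 2074 − 2277 = −203 kJ

ΔH ≈ −203 kJ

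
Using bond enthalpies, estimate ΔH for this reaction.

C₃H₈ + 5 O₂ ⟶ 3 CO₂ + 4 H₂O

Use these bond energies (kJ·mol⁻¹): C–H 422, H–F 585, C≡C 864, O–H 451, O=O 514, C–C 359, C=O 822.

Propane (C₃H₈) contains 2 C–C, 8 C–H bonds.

ΔH ≈ −1876 kJ

Bonds broken (reactants):
  C–C: 2 × 359 = 718
  C–H: 8 × 422 = 3376
  O=O: 5 × 514 = 2570
  Σ(broken) = 6664 kJ
Bonds formed (products):
  C=O: 6 × 822 = 4932
  O–H: 8 × 451 = 3608
  Σ(formed) = 8540 kJ
ΔH = Σ(broken) − Σ(formed) = 6664 − 8540 = −1876 kJ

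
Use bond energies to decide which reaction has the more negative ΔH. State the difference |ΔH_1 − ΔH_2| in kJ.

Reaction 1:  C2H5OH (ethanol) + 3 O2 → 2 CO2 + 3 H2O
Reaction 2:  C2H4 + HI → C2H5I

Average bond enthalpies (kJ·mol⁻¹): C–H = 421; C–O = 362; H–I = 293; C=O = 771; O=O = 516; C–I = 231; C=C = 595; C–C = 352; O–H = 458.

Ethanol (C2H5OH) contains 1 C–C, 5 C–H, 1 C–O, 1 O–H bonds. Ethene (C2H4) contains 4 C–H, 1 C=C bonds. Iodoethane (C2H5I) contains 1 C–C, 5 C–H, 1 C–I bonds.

Reaction 1:
  Bonds broken (reactants):
    C–C: 1 × 352 = 352
    C–H: 5 × 421 = 2105
    C–O: 1 × 362 = 362
    O–H: 1 × 458 = 458
    O=O: 3 × 516 = 1548
    Σ(broken) = 4825 kJ
  Bonds formed (products):
    C=O: 4 × 771 = 3084
    O–H: 6 × 458 = 2748
    Σ(formed) = 5832 kJ
  ΔH_1 = 4825 − 5832 = −1007 kJ
Reaction 2:
  Bonds broken (reactants):
    C–H: 4 × 421 = 1684
    C=C: 1 × 595 = 595
    H–I: 1 × 293 = 293
    Σ(broken) = 2572 kJ
  Bonds formed (products):
    C–C: 1 × 352 = 352
    C–H: 5 × 421 = 2105
    C–I: 1 × 231 = 231
    Σ(formed) = 2688 kJ
  ΔH_2 = 2572 − 2688 = −116 kJ
ΔH_1 − ΔH_2 = −891 kJ, so reaction 1 has the more negative ΔH; |ΔH_1 − ΔH_2| = 891 kJ.

Reaction 1, by 891 kJ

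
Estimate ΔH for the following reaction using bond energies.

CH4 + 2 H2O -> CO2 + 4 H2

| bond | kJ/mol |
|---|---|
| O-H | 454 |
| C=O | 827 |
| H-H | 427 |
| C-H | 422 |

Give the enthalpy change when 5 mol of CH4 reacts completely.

Bonds broken (reactants):
  C-H: 4 × 422 = 1688
  O-H: 4 × 454 = 1816
  Σ(broken) = 3504 kJ
Bonds formed (products):
  C=O: 2 × 827 = 1654
  H-H: 4 × 427 = 1708
  Σ(formed) = 3362 kJ
ΔH = Σ(broken) − Σ(formed) = 3504 − 3362 = +142 kJ
For 5× the reaction as written: 5 × (+142) = +710 kJ

ΔH = +710 kJ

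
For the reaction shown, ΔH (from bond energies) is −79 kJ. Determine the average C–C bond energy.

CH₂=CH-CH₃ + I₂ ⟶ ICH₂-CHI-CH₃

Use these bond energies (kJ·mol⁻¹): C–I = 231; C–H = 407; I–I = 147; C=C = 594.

D(C–C) ≈ 358 kJ/mol

Let D be the C–C bond energy.
Σ(broken) = 1×D + 6×407 + 1×594 + 1×147 = 3183 + D
Σ(formed) = 2×D + 6×407 + 2×231 = 2904 + 2D
ΔH = Σ(broken) − Σ(formed) = (3183 + D) − (2904 + 2D) = +279 − D
Setting this equal to −79 kJ gives D = 358 kJ/mol.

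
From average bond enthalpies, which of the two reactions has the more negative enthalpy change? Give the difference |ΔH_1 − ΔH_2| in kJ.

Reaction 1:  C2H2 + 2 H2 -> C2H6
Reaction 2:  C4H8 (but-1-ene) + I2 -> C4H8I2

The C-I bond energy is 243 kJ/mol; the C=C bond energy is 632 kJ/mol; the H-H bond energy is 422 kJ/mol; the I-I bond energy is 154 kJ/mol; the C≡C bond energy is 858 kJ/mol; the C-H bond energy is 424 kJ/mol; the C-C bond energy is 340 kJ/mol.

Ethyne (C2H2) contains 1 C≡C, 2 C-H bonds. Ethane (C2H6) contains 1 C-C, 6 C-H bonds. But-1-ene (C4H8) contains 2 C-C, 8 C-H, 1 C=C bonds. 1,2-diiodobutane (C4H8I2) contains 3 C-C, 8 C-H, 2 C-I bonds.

Reaction 1, by 294 kJ

Reaction 1:
  Bonds broken (reactants):
    C≡C: 1 × 858 = 858
    C-H: 2 × 424 = 848
    H-H: 2 × 422 = 844
    Σ(broken) = 2550 kJ
  Bonds formed (products):
    C-C: 1 × 340 = 340
    C-H: 6 × 424 = 2544
    Σ(formed) = 2884 kJ
  ΔH_1 = 2550 − 2884 = −334 kJ
Reaction 2:
  Bonds broken (reactants):
    C-C: 2 × 340 = 680
    C-H: 8 × 424 = 3392
    C=C: 1 × 632 = 632
    I-I: 1 × 154 = 154
    Σ(broken) = 4858 kJ
  Bonds formed (products):
    C-C: 3 × 340 = 1020
    C-H: 8 × 424 = 3392
    C-I: 2 × 243 = 486
    Σ(formed) = 4898 kJ
  ΔH_2 = 4858 − 4898 = −40 kJ
ΔH_1 − ΔH_2 = −294 kJ, so reaction 1 has the more negative ΔH; |ΔH_1 − ΔH_2| = 294 kJ.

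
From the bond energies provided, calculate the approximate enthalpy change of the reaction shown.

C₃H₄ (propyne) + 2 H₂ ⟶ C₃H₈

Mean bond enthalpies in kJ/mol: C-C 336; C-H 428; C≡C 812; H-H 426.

ΔH ≈ −384 kJ

Bonds broken (reactants):
  C≡C: 1 × 812 = 812
  C-C: 1 × 336 = 336
  C-H: 4 × 428 = 1712
  H-H: 2 × 426 = 852
  Σ(broken) = 3712 kJ
Bonds formed (products):
  C-C: 2 × 336 = 672
  C-H: 8 × 428 = 3424
  Σ(formed) = 4096 kJ
ΔH = Σ(broken) − Σ(formed) = 3712 − 4096 = −384 kJ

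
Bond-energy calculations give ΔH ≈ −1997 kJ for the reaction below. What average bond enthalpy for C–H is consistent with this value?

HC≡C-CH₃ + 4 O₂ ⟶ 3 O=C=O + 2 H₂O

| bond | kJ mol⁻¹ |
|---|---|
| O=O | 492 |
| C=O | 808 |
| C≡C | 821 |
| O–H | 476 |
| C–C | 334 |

Let D be the C–H bond energy.
Σ(broken) = 1×821 + 1×334 + 4×D + 4×492 = 3123 + 4D
Σ(formed) = 6×808 + 4×476 = 6752
ΔH = Σ(broken) − Σ(formed) = (3123 + 4D) − (6752) = −3629 + 4D
Setting this equal to −1997 kJ gives 4D = 1632, so D = 408 kJ/mol.

D(C–H) ≈ 408 kJ/mol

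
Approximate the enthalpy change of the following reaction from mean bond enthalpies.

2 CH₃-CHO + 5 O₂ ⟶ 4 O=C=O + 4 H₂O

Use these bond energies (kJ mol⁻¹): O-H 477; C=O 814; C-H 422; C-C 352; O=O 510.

Bonds broken (reactants):
  C-C: 2 × 352 = 704
  C-H: 8 × 422 = 3376
  C=O: 2 × 814 = 1628
  O=O: 5 × 510 = 2550
  Σ(broken) = 8258 kJ
Bonds formed (products):
  C=O: 8 × 814 = 6512
  O-H: 8 × 477 = 3816
  Σ(formed) = 10328 kJ
ΔH = Σ(broken) − Σ(formed) = 8258 − 10328 = −2070 kJ

ΔH ≈ −2070 kJ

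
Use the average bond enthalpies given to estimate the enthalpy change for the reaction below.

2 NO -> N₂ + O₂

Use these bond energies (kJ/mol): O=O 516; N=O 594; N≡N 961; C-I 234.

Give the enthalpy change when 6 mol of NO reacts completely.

Bonds broken (reactants):
  N=O: 2 × 594 = 1188
  Σ(broken) = 1188 kJ
Bonds formed (products):
  N≡N: 1 × 961 = 961
  O=O: 1 × 516 = 516
  Σ(formed) = 1477 kJ
ΔH = Σ(broken) − Σ(formed) = 1188 − 1477 = −289 kJ
For 3× the reaction as written: 3 × (−289) = −867 kJ

ΔH = −867 kJ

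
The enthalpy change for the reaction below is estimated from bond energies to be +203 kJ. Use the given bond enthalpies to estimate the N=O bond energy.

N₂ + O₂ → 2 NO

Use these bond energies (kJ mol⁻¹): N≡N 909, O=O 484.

D(N=O) ≈ 595 kJ/mol

Let D be the N=O bond energy.
Σ(broken) = 1×909 + 1×484 = 1393
Σ(formed) = 2×D = 2D
ΔH = Σ(broken) − Σ(formed) = (1393) − (2D) = +1393 − 2D
Setting this equal to +203 kJ gives 2D = 1190, so D = 595 kJ/mol.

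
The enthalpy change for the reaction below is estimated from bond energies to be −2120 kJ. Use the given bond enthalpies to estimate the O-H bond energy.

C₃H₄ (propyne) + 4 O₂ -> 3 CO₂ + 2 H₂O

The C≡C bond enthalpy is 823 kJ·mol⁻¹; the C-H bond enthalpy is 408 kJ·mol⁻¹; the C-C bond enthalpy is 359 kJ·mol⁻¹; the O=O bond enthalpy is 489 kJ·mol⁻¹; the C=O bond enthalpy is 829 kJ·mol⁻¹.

Let D be the O-H bond energy.
Σ(broken) = 1×823 + 1×359 + 4×408 + 4×489 = 4770
Σ(formed) = 6×829 + 4×D = 4974 + 4D
ΔH = Σ(broken) − Σ(formed) = (4770) − (4974 + 4D) = −204 − 4D
Setting this equal to −2120 kJ gives 4D = 1916, so D = 479 kJ/mol.

D(O-H) ≈ 479 kJ/mol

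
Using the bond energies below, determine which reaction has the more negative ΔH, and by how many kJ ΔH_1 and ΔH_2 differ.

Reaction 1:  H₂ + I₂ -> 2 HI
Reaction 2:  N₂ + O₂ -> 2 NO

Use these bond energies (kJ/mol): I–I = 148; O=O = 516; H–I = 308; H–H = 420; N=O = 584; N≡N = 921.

Reaction 1, by 317 kJ

Reaction 1:
  Bonds broken (reactants):
    H–H: 1 × 420 = 420
    I–I: 1 × 148 = 148
    Σ(broken) = 568 kJ
  Bonds formed (products):
    H–I: 2 × 308 = 616
    Σ(formed) = 616 kJ
  ΔH_1 = 568 − 616 = −48 kJ
Reaction 2:
  Bonds broken (reactants):
    N≡N: 1 × 921 = 921
    O=O: 1 × 516 = 516
    Σ(broken) = 1437 kJ
  Bonds formed (products):
    N=O: 2 × 584 = 1168
    Σ(formed) = 1168 kJ
  ΔH_2 = 1437 − 1168 = +269 kJ
ΔH_1 − ΔH_2 = −317 kJ, so reaction 1 has the more negative ΔH; |ΔH_1 − ΔH_2| = 317 kJ.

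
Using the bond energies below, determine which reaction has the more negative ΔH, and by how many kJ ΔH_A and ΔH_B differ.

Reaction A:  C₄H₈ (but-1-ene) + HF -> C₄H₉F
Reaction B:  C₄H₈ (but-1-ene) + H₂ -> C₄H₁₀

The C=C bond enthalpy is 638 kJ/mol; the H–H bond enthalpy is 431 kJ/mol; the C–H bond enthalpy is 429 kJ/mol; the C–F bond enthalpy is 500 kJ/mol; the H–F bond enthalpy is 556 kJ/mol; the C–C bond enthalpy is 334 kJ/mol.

Reaction B, by 54 kJ

Reaction A:
  Bonds broken (reactants):
    C–C: 2 × 334 = 668
    C–H: 8 × 429 = 3432
    C=C: 1 × 638 = 638
    H–F: 1 × 556 = 556
    Σ(broken) = 5294 kJ
  Bonds formed (products):
    C–C: 3 × 334 = 1002
    C–F: 1 × 500 = 500
    C–H: 9 × 429 = 3861
    Σ(formed) = 5363 kJ
  ΔH_A = 5294 − 5363 = −69 kJ
Reaction B:
  Bonds broken (reactants):
    C–C: 2 × 334 = 668
    C–H: 8 × 429 = 3432
    C=C: 1 × 638 = 638
    H–H: 1 × 431 = 431
    Σ(broken) = 5169 kJ
  Bonds formed (products):
    C–C: 3 × 334 = 1002
    C–H: 10 × 429 = 4290
    Σ(formed) = 5292 kJ
  ΔH_B = 5169 − 5292 = −123 kJ
ΔH_A − ΔH_B = +54 kJ, so reaction B has the more negative ΔH; |ΔH_A − ΔH_B| = 54 kJ.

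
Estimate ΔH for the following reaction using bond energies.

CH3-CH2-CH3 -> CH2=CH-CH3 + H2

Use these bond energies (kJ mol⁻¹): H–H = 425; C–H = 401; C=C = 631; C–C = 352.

ΔH ≈ +98 kJ

Bonds broken (reactants):
  C–C: 2 × 352 = 704
  C–H: 8 × 401 = 3208
  Σ(broken) = 3912 kJ
Bonds formed (products):
  C–C: 1 × 352 = 352
  C–H: 6 × 401 = 2406
  C=C: 1 × 631 = 631
  H–H: 1 × 425 = 425
  Σ(formed) = 3814 kJ
ΔH = Σ(broken) − Σ(formed) = 3912 − 3814 = +98 kJ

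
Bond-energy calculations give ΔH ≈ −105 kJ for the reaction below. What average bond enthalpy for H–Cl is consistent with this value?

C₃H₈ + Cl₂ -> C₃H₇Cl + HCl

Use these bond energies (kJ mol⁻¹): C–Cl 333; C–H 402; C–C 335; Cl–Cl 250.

D(H–Cl) ≈ 424 kJ/mol

Let D be the H–Cl bond energy.
Σ(broken) = 2×335 + 8×402 + 1×250 = 4136
Σ(formed) = 2×335 + 1×333 + 7×402 + 1×D = 3817 + D
ΔH = Σ(broken) − Σ(formed) = (4136) − (3817 + D) = +319 − D
Setting this equal to −105 kJ gives D = 424 kJ/mol.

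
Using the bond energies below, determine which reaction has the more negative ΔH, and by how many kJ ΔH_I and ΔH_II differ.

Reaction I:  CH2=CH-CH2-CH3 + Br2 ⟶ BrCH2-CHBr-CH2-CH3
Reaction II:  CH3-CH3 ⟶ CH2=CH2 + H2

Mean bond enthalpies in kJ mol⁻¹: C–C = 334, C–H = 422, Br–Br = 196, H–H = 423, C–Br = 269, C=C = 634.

Reaction I:
  Bonds broken (reactants):
    Br–Br: 1 × 196 = 196
    C–C: 2 × 334 = 668
    C–H: 8 × 422 = 3376
    C=C: 1 × 634 = 634
    Σ(broken) = 4874 kJ
  Bonds formed (products):
    C–Br: 2 × 269 = 538
    C–C: 3 × 334 = 1002
    C–H: 8 × 422 = 3376
    Σ(formed) = 4916 kJ
  ΔH_I = 4874 − 4916 = −42 kJ
Reaction II:
  Bonds broken (reactants):
    C–C: 1 × 334 = 334
    C–H: 6 × 422 = 2532
    Σ(broken) = 2866 kJ
  Bonds formed (products):
    C–H: 4 × 422 = 1688
    C=C: 1 × 634 = 634
    H–H: 1 × 423 = 423
    Σ(formed) = 2745 kJ
  ΔH_II = 2866 − 2745 = +121 kJ
ΔH_I − ΔH_II = −163 kJ, so reaction I has the more negative ΔH; |ΔH_I − ΔH_II| = 163 kJ.

Reaction I, by 163 kJ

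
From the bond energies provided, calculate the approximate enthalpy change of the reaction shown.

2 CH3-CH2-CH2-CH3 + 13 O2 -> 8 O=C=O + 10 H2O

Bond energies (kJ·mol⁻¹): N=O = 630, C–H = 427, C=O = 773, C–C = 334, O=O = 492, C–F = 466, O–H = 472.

ΔH ≈ −4868 kJ

Bonds broken (reactants):
  C–C: 6 × 334 = 2004
  C–H: 20 × 427 = 8540
  O=O: 13 × 492 = 6396
  Σ(broken) = 16940 kJ
Bonds formed (products):
  C=O: 16 × 773 = 12368
  O–H: 20 × 472 = 9440
  Σ(formed) = 21808 kJ
ΔH = Σ(broken) − Σ(formed) = 16940 − 21808 = −4868 kJ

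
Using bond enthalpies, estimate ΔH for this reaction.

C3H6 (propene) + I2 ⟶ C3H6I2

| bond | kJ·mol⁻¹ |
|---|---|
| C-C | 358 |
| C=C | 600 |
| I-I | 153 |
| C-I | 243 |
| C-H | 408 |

ΔH ≈ −91 kJ

Bonds broken (reactants):
  C-C: 1 × 358 = 358
  C-H: 6 × 408 = 2448
  C=C: 1 × 600 = 600
  I-I: 1 × 153 = 153
  Σ(broken) = 3559 kJ
Bonds formed (products):
  C-C: 2 × 358 = 716
  C-H: 6 × 408 = 2448
  C-I: 2 × 243 = 486
  Σ(formed) = 3650 kJ
ΔH = Σ(broken) − Σ(formed) = 3559 − 3650 = −91 kJ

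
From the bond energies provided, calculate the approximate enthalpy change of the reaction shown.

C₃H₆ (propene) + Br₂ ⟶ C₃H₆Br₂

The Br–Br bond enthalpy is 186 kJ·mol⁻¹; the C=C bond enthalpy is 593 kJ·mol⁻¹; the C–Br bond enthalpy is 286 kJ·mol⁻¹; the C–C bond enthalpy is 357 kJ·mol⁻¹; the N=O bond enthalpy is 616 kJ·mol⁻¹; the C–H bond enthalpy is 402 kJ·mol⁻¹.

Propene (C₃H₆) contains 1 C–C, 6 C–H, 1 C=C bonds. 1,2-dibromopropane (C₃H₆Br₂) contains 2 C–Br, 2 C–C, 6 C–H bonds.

Bonds broken (reactants):
  Br–Br: 1 × 186 = 186
  C–C: 1 × 357 = 357
  C–H: 6 × 402 = 2412
  C=C: 1 × 593 = 593
  Σ(broken) = 3548 kJ
Bonds formed (products):
  C–Br: 2 × 286 = 572
  C–C: 2 × 357 = 714
  C–H: 6 × 402 = 2412
  Σ(formed) = 3698 kJ
ΔH = Σ(broken) − Σ(formed) = 3548 − 3698 = −150 kJ

ΔH ≈ −150 kJ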